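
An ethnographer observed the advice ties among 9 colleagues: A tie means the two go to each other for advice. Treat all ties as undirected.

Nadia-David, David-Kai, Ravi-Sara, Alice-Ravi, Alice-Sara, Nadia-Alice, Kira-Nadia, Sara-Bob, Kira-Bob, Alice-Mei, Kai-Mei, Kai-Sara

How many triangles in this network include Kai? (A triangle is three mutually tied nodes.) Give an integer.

Kai's neighbors are David, Mei, and Sara, but none of them are tied to each other, so no triangle contains Kai.

0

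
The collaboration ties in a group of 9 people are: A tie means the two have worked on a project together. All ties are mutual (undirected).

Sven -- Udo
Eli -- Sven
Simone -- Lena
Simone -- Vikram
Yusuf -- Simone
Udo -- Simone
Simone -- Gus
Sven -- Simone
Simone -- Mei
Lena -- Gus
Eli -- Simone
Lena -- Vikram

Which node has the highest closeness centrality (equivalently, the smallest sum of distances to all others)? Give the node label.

Farness (sum of distances to all others) for each node — Eli:14, Gus:14, Lena:13, Mei:15, Simone:8, Sven:13, Udo:14, Vikram:14, Yusuf:15.
The smallest farness is 8, for Simone, so Simone has the highest closeness.

Simone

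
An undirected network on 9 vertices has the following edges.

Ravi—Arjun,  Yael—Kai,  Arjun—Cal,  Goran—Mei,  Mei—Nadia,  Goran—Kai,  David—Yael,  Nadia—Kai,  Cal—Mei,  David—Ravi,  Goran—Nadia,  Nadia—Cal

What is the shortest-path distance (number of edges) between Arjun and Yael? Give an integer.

One shortest route is Arjun – Ravi – David – Yael, which uses 3 edges, and at distance 2 from Arjun we only reach {David, Mei, Nadia}, which does not include Yael. So d(Arjun,Yael) = 3.

3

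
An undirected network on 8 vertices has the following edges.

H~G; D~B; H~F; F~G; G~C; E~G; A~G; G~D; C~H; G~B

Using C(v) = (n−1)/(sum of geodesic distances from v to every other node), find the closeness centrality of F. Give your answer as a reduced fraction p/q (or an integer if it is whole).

7/12

Distances from F: A:2, B:2, C:2, D:2, E:2, G:1, H:1. Sum = 12.
n = 8, so closeness = 7/12.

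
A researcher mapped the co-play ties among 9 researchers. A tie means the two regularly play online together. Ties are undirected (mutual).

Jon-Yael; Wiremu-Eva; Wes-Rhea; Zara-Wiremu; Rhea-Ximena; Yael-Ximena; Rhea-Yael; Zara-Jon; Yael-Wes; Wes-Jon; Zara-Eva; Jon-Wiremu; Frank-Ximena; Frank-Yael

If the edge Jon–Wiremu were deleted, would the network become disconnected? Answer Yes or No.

Even without that edge, Jon still reaches Wiremu via Jon – Zara – Wiremu, so the network stays connected. Not a bridge.

No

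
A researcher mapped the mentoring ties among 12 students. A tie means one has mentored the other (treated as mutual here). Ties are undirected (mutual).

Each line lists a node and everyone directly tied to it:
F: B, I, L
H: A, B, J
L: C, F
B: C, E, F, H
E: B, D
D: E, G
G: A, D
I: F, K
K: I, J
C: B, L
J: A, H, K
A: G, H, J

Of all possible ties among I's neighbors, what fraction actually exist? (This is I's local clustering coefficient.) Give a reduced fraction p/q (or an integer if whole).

0

I's neighbors: F and K (k = 2).
Possible neighbor pairs: C(2,2) = 1. Edges among them: none → e = 0.
Clustering(I) = 0/1.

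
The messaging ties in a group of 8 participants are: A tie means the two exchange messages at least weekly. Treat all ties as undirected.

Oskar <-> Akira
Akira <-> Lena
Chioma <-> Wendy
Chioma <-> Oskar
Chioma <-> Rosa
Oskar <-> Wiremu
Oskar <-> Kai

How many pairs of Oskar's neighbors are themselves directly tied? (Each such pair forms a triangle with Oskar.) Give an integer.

Oskar's neighbors are Akira, Chioma, Kai, and Wiremu, but none of them are tied to each other, so no triangle contains Oskar.

0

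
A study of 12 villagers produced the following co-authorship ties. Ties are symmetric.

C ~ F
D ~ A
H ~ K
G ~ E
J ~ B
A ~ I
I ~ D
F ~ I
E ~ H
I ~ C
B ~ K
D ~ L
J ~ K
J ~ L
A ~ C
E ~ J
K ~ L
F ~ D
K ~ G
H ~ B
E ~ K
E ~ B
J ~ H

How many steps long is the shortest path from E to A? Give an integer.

4

One shortest route is E – K – L – D – A, which uses 4 edges, and at distance 3 from E we only reach {D}, which does not include A. So d(E,A) = 4.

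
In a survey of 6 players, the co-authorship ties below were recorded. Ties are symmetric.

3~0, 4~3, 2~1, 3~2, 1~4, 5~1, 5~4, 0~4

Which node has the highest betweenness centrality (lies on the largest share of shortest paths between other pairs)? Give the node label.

Unnormalized betweenness of each node: 0:0, 1:3/2, 2:1/2, 3:3/2, 4:7/2, 5:0.
4 has the largest value, 7/2, making it the main broker — the node through which the most shortest paths run.

4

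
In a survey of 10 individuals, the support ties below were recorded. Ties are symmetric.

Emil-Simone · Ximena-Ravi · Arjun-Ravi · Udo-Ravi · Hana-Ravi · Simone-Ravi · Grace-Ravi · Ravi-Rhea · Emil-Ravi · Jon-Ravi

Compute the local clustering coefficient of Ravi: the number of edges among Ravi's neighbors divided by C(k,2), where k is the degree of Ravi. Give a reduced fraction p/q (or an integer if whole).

1/36

Ravi's neighbors: Arjun, Emil, Grace, Hana, Jon, Rhea, Simone, Udo, and Ximena (k = 9).
Possible neighbor pairs: C(9,2) = 36. Edges among them: Emil–Simone → e = 1.
Clustering(Ravi) = 1/36.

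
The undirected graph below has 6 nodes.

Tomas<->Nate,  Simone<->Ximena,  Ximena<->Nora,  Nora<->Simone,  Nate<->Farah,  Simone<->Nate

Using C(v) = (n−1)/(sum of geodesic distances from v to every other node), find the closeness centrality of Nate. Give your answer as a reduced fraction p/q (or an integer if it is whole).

5/7

Distances from Nate: Farah:1, Nora:2, Simone:1, Tomas:1, Ximena:2. Sum = 7.
n = 6, so closeness = 5/7.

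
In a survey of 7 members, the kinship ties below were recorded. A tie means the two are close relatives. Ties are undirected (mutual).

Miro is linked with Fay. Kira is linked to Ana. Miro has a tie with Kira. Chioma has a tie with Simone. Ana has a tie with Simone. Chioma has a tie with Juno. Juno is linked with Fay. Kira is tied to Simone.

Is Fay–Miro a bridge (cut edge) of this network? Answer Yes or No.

Even without that edge, Fay still reaches Miro via Fay – Juno – Chioma – Simone – Kira – Miro, so the network stays connected. Not a bridge.

No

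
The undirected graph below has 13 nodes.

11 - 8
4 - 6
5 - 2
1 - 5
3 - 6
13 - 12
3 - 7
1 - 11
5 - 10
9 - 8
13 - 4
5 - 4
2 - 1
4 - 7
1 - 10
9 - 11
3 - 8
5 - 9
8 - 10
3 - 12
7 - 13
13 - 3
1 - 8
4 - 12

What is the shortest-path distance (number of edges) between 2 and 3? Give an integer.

3

One shortest route is 2 – 1 – 8 – 3, which uses 3 edges, and at distance 2 from 2 we only reach {4, 8, 9, 10, 11}, which does not include 3. So d(2,3) = 3.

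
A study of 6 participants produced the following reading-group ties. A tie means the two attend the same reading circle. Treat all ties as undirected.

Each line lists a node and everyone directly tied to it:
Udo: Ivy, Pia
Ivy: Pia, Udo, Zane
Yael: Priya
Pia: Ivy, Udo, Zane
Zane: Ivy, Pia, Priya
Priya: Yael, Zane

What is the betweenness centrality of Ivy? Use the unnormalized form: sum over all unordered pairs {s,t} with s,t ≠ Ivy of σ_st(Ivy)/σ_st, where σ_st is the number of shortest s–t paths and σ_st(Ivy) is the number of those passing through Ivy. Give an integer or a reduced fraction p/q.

Pairs whose geodesics pass through Ivy — Yael–Udo: 1/2; Zane–Udo: 1/2; Priya–Udo: 1/2.
All other pairs contribute 0.
Summing the contributions gives betweenness(Ivy) = 3/2.

3/2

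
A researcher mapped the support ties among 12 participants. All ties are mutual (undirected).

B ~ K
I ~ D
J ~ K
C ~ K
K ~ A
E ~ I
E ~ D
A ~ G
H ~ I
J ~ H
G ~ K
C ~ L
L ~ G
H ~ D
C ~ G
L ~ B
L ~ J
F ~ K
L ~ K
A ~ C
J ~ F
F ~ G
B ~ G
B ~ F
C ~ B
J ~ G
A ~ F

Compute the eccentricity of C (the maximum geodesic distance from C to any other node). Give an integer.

5

Distances from C: A:1, B:1, D:4, E:5, F:2, G:1, H:3, I:4, J:2, K:1, L:1.
The largest is 5 (to E), so the eccentricity of C is 5.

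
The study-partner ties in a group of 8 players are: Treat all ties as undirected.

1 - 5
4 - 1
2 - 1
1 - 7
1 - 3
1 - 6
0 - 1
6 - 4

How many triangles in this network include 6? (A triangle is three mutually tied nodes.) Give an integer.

6's neighbors: 1 and 4.
Neighbor pairs that are themselves tied: 6–1–4. Each forms one triangle with 6, for 1 in total.

1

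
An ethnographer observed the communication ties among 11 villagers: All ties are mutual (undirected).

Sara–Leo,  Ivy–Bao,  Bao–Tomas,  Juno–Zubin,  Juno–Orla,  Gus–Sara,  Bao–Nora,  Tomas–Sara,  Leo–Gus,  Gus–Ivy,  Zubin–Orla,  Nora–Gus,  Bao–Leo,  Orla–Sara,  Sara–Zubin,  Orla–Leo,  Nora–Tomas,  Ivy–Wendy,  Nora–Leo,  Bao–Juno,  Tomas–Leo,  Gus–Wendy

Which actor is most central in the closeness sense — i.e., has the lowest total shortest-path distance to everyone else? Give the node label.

Farness (sum of distances to all others) for each node — Bao:15, Gus:16, Ivy:19, Juno:19, Leo:14, Nora:17, Orla:18, Sara:15, Tomas:17, Wendy:22, Zubin:20.
The smallest farness is 14, for Leo, so Leo has the highest closeness.

Leo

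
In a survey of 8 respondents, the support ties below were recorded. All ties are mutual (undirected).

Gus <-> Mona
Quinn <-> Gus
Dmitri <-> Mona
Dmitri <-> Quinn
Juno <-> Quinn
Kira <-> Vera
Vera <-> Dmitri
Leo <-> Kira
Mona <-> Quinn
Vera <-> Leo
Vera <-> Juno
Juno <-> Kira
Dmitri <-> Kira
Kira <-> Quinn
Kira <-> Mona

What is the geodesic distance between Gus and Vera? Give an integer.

One shortest route is Gus – Quinn – Kira – Vera, which uses 3 edges, and at distance 2 from Gus we only reach {Dmitri, Juno, Kira}, which does not include Vera. So d(Gus,Vera) = 3.

3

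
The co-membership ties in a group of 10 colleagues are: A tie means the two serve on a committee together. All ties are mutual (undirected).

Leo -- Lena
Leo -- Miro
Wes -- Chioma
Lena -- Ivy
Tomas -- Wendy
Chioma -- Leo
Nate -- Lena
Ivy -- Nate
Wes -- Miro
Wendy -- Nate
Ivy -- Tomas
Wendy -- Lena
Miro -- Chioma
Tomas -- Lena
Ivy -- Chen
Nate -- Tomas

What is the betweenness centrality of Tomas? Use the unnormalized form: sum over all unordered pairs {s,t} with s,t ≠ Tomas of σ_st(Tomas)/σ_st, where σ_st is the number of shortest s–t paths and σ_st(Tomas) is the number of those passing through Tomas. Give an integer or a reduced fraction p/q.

2/3

Pairs whose geodesics pass through Tomas — Wendy–Ivy: 1/3; Wendy–Chen: 1/3.
All other pairs contribute 0.
Summing the contributions gives betweenness(Tomas) = 2/3.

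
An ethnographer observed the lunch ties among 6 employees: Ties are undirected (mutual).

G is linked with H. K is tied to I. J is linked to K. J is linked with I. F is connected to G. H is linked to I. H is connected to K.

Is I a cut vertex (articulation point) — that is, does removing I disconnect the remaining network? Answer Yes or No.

Even without I, every remaining node can still reach every other (the residual graph is connected), so I is not a cut vertex.

No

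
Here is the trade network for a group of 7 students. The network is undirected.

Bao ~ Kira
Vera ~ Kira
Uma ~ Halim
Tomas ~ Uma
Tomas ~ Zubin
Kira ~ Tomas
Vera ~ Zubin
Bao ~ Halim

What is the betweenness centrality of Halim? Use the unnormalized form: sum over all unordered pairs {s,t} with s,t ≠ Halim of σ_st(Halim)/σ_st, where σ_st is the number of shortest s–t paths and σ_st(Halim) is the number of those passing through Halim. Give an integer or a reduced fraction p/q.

Pairs whose geodesics pass through Halim — Uma–Bao: 1.
All other pairs contribute 0.
Summing the contributions gives betweenness(Halim) = 1.

1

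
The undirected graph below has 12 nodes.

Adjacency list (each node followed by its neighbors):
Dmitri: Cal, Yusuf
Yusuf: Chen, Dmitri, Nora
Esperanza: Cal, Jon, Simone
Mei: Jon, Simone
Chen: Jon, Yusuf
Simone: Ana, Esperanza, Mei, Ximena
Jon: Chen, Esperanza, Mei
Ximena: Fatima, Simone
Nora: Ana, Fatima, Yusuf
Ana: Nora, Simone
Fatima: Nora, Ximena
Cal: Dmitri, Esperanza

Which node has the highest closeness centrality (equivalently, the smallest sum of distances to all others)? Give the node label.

Simone

Farness (sum of distances to all others) for each node — Ana:24, Cal:27, Chen:26, Dmitri:28, Esperanza:22, Fatima:28, Jon:25, Mei:26, Nora:23, Simone:21, Ximena:27, Yusuf:23.
The smallest farness is 21, for Simone, so Simone has the highest closeness.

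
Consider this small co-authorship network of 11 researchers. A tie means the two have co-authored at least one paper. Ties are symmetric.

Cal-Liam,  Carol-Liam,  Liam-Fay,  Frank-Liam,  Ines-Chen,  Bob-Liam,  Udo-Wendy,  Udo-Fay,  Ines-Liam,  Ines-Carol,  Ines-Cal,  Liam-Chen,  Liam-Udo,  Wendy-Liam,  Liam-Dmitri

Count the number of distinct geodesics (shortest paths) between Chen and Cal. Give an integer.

The shortest distance is 2. The length-2 paths are: Chen–Liam–Cal; Chen–Ines–Cal.
That gives 2 distinct shortest paths.

2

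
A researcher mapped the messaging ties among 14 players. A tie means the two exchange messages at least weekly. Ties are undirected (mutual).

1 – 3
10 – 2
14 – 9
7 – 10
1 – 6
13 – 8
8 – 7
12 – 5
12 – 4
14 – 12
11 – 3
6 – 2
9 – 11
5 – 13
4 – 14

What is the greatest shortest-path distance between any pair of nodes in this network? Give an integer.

Eccentricity of each node (its greatest distance to any other): 1:6, 2:7, 3:6, 4:7, 5:6, 6:6, 7:6, 8:6, 9:6, 10:6, 11:6, 12:6, 13:6, 14:6.
The maximum eccentricity is 7, realized for instance by the pair 4–2 via 4 – 12 – 5 – 13 – 8 – 7 – 10 – 2. So the diameter is 7.

7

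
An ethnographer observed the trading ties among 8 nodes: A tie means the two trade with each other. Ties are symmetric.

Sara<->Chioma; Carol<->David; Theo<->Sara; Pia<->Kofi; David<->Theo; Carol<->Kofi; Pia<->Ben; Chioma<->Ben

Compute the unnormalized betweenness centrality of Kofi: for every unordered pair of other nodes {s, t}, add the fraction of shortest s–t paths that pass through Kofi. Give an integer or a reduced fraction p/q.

9/2

Pairs whose geodesics pass through Kofi — Chioma–Carol: 1/2; Theo–Pia: 1/2; David–Pia: 1; David–Ben: 1/2; Carol–Pia: 1; Carol–Ben: 1.
All other pairs contribute 0.
Summing the contributions gives betweenness(Kofi) = 9/2.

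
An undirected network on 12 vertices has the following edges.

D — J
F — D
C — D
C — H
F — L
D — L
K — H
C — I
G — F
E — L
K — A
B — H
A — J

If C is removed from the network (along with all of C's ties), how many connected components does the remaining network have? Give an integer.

2

Without C, the remaining ties split the others into: {A, B, D, E, F, G, H, J, K, L}; {I}.
That's 2 separate components.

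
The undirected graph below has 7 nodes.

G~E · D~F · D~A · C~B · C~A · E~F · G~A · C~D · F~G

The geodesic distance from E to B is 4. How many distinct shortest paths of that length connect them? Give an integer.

2

The shortest distance is 4. The length-4 paths are: E–G–A–C–B; E–F–D–C–B.
That gives 2 distinct shortest paths.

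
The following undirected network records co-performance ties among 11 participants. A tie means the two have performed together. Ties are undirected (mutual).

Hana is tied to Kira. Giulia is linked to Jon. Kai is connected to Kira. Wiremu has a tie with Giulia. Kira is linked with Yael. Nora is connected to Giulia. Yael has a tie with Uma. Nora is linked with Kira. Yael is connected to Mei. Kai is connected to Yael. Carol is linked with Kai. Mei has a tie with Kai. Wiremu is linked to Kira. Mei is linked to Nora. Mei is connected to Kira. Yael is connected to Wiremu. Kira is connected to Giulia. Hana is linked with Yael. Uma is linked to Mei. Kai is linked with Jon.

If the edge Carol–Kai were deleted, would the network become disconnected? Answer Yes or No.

Yes

Without the Carol–Kai edge there is no alternate route between Carol and Kai, so the network disconnects. It is a bridge.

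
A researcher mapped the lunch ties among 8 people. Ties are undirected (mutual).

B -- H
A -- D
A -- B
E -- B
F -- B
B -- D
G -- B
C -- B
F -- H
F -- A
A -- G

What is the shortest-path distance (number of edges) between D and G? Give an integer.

One shortest route is D – B – G, which uses 2 edges, and D and G are not directly tied, so nothing shorter exists. So d(D,G) = 2.

2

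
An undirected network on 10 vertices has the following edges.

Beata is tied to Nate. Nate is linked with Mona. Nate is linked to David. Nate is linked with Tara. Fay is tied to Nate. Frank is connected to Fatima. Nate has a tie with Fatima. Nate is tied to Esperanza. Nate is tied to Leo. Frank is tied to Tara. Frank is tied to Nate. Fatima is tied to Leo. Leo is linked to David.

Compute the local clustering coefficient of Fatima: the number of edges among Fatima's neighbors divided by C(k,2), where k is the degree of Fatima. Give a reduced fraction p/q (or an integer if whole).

Fatima's neighbors: Frank, Leo, and Nate (k = 3).
Possible neighbor pairs: C(3,2) = 3. Edges among them: Frank–Nate, Leo–Nate → e = 2.
Clustering(Fatima) = 2/3.

2/3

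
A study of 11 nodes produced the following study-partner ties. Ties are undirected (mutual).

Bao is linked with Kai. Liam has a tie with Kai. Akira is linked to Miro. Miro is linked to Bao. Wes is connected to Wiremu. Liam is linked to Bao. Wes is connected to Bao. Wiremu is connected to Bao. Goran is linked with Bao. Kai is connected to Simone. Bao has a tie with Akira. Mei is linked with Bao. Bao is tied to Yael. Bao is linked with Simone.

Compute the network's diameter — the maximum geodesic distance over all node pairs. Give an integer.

Eccentricity of each node (its greatest distance to any other): Akira:2, Bao:1, Goran:2, Kai:2, Liam:2, Mei:2, Miro:2, Simone:2, Wes:2, Wiremu:2, Yael:2.
The maximum eccentricity is 2, realized for instance by the pair Miro–Goran via Miro – Bao – Goran. So the diameter is 2.

2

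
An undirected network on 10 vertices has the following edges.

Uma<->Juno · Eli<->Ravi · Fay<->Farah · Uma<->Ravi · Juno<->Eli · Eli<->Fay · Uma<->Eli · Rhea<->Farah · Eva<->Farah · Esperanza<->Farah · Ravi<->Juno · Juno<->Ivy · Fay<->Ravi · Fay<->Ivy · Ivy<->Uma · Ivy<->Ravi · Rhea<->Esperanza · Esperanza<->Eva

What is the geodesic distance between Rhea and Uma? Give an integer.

One shortest route is Rhea – Farah – Fay – Ivy – Uma, which uses 4 edges, and at distance 3 from Rhea we only reach {Eli, Ivy, Ravi}, which does not include Uma. So d(Rhea,Uma) = 4.

4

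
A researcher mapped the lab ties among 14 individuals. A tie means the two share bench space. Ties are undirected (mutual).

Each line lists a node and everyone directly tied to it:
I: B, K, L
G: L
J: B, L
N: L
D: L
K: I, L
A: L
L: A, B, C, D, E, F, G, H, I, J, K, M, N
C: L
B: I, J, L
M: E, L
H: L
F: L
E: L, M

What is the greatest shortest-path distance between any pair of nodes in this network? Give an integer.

2

Eccentricity of each node (its greatest distance to any other): A:2, B:2, C:2, D:2, E:2, F:2, G:2, H:2, I:2, J:2, K:2, L:1, M:2, N:2.
The maximum eccentricity is 2, realized for instance by the pair N–B via N – L – B. So the diameter is 2.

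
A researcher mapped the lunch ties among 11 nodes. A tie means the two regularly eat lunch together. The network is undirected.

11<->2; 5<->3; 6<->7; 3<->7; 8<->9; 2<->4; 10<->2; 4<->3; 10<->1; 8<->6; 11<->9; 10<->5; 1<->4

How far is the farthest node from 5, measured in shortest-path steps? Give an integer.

Distances from 5: 1:2, 2:2, 3:1, 4:2, 6:3, 7:2, 8:4, 9:4, 10:1, 11:3.
The largest is 4 (to 8 and 9), so the eccentricity of 5 is 4.

4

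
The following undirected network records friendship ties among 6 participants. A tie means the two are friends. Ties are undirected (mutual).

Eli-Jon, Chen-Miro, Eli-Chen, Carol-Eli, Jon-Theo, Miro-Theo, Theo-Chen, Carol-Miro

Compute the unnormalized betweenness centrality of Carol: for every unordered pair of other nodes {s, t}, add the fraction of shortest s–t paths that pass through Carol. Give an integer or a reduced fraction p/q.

Pairs whose geodesics pass through Carol — Eli–Miro: 1/2.
All other pairs contribute 0.
Summing the contributions gives betweenness(Carol) = 1/2.

1/2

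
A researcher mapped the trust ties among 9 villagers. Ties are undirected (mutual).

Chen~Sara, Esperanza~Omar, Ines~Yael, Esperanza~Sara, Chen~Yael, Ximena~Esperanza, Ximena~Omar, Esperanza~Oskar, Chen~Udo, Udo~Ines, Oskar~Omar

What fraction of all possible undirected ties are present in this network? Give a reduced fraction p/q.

There are 11 edges and 9 nodes, so the maximum possible is C(9,2) = 36.
Density = 11/36.

11/36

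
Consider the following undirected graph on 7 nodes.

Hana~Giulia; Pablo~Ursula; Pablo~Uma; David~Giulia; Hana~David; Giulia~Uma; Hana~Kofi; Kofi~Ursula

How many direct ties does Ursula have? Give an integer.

Ursula is directly tied to Kofi and Pablo. That is 2 neighbors, so the degree of Ursula is 2.

2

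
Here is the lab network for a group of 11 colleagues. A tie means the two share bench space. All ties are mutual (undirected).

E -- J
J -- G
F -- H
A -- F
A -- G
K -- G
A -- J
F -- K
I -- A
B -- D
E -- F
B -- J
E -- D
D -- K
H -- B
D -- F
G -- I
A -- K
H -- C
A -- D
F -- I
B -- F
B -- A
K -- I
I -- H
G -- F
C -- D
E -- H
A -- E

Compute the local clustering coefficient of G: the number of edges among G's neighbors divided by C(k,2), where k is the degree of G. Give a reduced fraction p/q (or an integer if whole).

7/10

G's neighbors: A, F, I, J, and K (k = 5).
Possible neighbor pairs: C(5,2) = 10. Edges among them: A–F, A–I, A–J, A–K, F–I, F–K, I–K → e = 7.
Clustering(G) = 7/10.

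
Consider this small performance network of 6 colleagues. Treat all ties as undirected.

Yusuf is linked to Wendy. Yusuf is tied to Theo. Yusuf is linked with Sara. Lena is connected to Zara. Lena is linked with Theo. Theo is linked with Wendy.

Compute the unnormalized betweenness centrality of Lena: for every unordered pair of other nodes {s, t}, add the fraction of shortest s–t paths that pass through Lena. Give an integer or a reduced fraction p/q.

4

Pairs whose geodesics pass through Lena — Theo–Zara: 1; Zara–Yusuf: 1; Zara–Wendy: 1; Zara–Sara: 1.
All other pairs contribute 0.
Summing the contributions gives betweenness(Lena) = 4.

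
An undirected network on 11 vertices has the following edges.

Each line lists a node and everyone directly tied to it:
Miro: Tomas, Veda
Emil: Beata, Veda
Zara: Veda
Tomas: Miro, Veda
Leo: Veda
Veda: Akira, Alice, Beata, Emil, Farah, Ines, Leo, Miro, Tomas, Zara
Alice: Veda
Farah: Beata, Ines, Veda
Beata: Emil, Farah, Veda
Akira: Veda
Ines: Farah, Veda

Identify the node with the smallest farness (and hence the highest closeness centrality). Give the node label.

Farness (sum of distances to all others) for each node — Akira:19, Alice:19, Beata:17, Emil:18, Farah:17, Ines:18, Leo:19, Miro:18, Tomas:18, Veda:10, Zara:19.
The smallest farness is 10, for Veda, so Veda has the highest closeness.

Veda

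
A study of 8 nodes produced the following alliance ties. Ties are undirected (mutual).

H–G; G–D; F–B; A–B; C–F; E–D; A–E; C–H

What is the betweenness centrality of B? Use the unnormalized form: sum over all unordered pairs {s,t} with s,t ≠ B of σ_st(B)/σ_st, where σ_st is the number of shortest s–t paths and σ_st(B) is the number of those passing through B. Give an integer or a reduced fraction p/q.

9/2

Pairs whose geodesics pass through B — F–D: 1/2; F–E: 1; F–A: 1; C–E: 1/2; C–A: 1; H–A: 1/2.
All other pairs contribute 0.
Summing the contributions gives betweenness(B) = 9/2.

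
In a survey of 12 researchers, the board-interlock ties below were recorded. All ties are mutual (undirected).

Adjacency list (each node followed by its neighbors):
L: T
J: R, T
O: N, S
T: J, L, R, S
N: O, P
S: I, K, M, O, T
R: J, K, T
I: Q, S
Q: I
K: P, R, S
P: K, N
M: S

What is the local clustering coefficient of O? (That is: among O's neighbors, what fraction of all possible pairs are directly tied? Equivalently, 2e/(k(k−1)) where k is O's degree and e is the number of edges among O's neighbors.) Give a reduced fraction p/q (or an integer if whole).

O's neighbors: N and S (k = 2).
Possible neighbor pairs: C(2,2) = 1. Edges among them: none → e = 0.
Clustering(O) = 0/1.

0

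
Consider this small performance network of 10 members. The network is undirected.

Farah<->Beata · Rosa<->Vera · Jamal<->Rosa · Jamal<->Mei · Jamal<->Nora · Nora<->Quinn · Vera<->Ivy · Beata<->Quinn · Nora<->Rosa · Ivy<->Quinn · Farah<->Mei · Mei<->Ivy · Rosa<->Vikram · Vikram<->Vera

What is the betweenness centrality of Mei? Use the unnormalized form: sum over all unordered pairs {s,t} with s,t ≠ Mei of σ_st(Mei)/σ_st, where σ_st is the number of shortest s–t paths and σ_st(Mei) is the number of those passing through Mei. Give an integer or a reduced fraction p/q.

Pairs whose geodesics pass through Mei — Farah–Ivy: 1; Farah–Vera: 1; Farah–Vikram: 2/2; Farah–Rosa: 1; Farah–Jamal: 1; Farah–Nora: 1/2; Ivy–Jamal: 1; Jamal–Beata: 1/2.
All other pairs contribute 0.
Summing the contributions gives betweenness(Mei) = 7.

7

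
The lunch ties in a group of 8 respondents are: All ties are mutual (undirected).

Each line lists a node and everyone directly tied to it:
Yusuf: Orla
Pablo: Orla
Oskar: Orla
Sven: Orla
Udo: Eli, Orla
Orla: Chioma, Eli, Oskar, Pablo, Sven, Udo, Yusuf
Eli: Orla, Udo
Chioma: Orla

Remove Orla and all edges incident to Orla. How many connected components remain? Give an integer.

6

Without Orla, the remaining ties split the others into: {Pablo}; {Sven}; {Yusuf}; {Chioma}; {Eli, Udo}; {Oskar}.
That's 6 separate components.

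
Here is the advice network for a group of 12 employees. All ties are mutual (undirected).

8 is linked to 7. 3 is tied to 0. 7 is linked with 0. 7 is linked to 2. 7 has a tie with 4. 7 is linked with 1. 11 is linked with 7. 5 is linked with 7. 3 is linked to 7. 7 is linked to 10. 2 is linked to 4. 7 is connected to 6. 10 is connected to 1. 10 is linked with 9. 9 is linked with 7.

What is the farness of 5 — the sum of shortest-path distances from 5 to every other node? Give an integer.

21

Distances from 5: 0:2, 1:2, 2:2, 3:2, 4:2, 6:2, 7:1, 8:2, 9:2, 10:2, 11:2.
Sum = 2 + 2 + 2 + 2 + 2 + 2 + 1 + 2 + 2 + 2 + 2 = 21.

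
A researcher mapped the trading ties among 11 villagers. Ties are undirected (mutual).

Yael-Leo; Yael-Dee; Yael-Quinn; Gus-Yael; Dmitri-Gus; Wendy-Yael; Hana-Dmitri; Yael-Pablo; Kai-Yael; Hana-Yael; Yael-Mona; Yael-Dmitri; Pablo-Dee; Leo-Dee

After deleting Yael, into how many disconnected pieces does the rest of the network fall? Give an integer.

Without Yael, the remaining ties split the others into: {Dee, Leo, Pablo}; {Kai}; {Wendy}; {Quinn}; {Mona}; {Dmitri, Gus, Hana}.
That's 6 separate components.

6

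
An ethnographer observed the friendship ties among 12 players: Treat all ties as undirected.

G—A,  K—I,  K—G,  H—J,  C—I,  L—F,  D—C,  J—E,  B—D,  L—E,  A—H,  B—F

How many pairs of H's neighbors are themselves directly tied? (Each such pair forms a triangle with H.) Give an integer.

0

H's neighbors are A and J, but none of them are tied to each other, so no triangle contains H.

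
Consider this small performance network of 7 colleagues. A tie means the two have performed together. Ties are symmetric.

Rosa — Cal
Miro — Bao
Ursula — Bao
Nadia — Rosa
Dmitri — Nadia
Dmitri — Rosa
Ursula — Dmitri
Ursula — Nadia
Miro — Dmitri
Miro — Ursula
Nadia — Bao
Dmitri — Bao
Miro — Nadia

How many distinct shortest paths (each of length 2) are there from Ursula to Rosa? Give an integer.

The shortest distance is 2. The length-2 paths are: Ursula–Dmitri–Rosa; Ursula–Nadia–Rosa.
That gives 2 distinct shortest paths.

2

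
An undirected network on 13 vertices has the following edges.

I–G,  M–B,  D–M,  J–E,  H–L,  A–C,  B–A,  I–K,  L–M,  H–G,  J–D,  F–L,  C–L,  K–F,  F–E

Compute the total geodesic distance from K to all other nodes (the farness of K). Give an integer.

32

Distances from K: A:4, B:4, C:3, D:4, E:2, F:1, G:2, H:3, I:1, J:3, L:2, M:3.
Sum = 4 + 4 + 3 + 4 + 2 + 1 + 2 + 3 + 1 + 3 + 2 + 3 = 32.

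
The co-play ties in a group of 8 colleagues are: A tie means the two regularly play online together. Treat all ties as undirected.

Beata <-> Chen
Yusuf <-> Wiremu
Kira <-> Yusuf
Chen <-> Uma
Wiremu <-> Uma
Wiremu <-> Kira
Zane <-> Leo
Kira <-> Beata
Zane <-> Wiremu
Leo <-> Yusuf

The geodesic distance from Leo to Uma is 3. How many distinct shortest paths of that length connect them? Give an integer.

The shortest distance is 3. The length-3 paths are: Leo–Yusuf–Wiremu–Uma; Leo–Zane–Wiremu–Uma.
That gives 2 distinct shortest paths.

2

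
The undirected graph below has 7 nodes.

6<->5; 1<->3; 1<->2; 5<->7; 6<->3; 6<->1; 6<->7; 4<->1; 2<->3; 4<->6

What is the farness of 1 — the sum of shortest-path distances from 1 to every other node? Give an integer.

Distances from 1: 2:1, 3:1, 4:1, 5:2, 6:1, 7:2.
Sum = 1 + 1 + 1 + 2 + 1 + 2 = 8.

8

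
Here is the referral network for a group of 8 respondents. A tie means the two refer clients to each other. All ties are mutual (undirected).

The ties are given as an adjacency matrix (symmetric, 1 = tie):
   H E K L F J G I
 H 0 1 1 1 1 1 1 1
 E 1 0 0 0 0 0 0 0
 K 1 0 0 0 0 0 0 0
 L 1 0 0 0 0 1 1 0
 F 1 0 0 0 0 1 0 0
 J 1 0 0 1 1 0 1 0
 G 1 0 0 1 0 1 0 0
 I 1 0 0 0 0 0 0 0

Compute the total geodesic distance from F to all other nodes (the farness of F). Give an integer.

Distances from F: E:2, G:2, H:1, I:2, J:1, K:2, L:2.
Sum = 2 + 2 + 1 + 2 + 1 + 2 + 2 = 12.

12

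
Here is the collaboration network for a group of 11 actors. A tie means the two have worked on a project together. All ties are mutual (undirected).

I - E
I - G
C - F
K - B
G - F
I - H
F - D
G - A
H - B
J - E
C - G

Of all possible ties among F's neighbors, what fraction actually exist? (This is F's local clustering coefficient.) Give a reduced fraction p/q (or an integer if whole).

1/3

F's neighbors: C, D, and G (k = 3).
Possible neighbor pairs: C(3,2) = 3. Edges among them: C–G → e = 1.
Clustering(F) = 1/3.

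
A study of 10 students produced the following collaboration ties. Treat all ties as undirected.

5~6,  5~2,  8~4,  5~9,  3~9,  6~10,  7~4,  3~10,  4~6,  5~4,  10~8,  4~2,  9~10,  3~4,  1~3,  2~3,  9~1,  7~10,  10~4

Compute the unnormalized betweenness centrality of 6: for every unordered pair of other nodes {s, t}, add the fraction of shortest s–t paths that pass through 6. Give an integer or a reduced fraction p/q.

Pairs whose geodesics pass through 6 — 10–5: 1/3.
All other pairs contribute 0.
Summing the contributions gives betweenness(6) = 1/3.

1/3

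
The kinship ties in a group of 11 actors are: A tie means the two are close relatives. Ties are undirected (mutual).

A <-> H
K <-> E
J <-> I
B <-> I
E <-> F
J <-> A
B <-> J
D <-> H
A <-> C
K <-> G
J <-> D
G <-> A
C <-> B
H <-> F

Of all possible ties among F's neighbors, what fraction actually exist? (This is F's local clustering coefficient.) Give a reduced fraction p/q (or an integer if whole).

F's neighbors: E and H (k = 2).
Possible neighbor pairs: C(2,2) = 1. Edges among them: none → e = 0.
Clustering(F) = 0/1.

0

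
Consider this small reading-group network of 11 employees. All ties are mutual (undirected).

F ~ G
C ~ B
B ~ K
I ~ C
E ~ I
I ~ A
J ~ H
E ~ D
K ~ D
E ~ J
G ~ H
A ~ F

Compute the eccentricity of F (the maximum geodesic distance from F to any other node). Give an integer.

5

Distances from F: A:1, B:4, C:3, D:4, E:3, G:1, H:2, I:2, J:3, K:5.
The largest is 5 (to K), so the eccentricity of F is 5.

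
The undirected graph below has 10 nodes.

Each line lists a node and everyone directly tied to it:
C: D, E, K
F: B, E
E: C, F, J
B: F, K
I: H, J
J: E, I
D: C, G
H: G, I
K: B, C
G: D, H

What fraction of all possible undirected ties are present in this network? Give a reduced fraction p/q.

11/45

There are 11 edges and 10 nodes, so the maximum possible is C(10,2) = 45.
Density = 11/45.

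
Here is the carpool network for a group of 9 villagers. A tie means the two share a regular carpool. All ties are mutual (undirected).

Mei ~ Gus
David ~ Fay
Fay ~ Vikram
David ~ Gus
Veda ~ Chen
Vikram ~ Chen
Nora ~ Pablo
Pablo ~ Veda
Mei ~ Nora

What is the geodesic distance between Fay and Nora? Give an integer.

One shortest route is Fay – David – Gus – Mei – Nora, which uses 4 edges, and at distance 3 from Fay we only reach {Mei, Veda}, which does not include Nora. So d(Fay,Nora) = 4.

4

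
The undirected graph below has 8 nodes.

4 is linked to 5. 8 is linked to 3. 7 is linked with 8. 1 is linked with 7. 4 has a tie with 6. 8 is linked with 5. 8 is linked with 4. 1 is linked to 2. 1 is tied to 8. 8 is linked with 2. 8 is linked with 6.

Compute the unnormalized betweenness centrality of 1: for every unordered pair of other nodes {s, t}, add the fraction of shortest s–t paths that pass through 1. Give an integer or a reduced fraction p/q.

1/2

Pairs whose geodesics pass through 1 — 2–7: 1/2.
All other pairs contribute 0.
Summing the contributions gives betweenness(1) = 1/2.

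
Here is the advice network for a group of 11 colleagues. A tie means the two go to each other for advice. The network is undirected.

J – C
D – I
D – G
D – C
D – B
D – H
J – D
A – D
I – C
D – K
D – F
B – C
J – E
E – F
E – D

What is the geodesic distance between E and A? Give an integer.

One shortest route is E – D – A, which uses 2 edges, and E and A are not directly tied, so nothing shorter exists. So d(E,A) = 2.

2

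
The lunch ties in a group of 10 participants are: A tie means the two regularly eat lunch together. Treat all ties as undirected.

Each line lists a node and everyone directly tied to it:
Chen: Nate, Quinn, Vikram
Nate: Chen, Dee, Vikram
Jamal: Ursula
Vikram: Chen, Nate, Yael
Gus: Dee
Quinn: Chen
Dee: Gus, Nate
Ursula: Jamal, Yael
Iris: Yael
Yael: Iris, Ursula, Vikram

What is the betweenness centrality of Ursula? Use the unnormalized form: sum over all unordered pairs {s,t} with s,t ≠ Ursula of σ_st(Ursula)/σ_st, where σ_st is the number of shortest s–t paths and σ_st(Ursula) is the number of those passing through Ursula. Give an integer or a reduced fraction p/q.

8

Pairs whose geodesics pass through Ursula — Quinn–Jamal: 1; Nate–Jamal: 1; Vikram–Jamal: 1; Gus–Jamal: 1; Iris–Jamal: 1; Jamal–Dee: 1; Jamal–Yael: 1; Jamal–Chen: 1.
All other pairs contribute 0.
Summing the contributions gives betweenness(Ursula) = 8.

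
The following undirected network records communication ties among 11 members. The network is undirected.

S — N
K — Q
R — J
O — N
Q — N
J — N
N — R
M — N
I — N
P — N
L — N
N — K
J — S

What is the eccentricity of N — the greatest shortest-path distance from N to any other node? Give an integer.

1

Distances from N: I:1, J:1, K:1, L:1, M:1, O:1, P:1, Q:1, R:1, S:1.
The largest is 1 (to J, O, I, P, L, M, Q, R, S, and K), so the eccentricity of N is 1.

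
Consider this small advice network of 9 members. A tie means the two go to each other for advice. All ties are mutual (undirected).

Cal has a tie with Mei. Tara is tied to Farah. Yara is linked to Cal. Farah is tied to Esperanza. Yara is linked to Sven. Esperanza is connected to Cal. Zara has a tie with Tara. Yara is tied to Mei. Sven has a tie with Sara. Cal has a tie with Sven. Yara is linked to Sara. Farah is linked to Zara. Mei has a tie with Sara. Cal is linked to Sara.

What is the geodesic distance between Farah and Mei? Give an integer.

3

One shortest route is Farah – Esperanza – Cal – Mei, which uses 3 edges, and at distance 2 from Farah we only reach {Cal}, which does not include Mei. So d(Farah,Mei) = 3.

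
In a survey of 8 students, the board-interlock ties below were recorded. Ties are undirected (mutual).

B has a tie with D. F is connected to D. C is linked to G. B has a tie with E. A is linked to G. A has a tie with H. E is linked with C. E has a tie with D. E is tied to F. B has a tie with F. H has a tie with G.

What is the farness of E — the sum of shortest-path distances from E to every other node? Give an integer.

12

Distances from E: A:3, B:1, C:1, D:1, F:1, G:2, H:3.
Sum = 3 + 1 + 1 + 1 + 1 + 2 + 3 = 12.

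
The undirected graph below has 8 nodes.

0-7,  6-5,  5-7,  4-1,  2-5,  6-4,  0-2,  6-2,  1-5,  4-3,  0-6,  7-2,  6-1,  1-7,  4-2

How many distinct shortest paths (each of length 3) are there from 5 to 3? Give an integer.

The shortest distance is 3. The length-3 paths are: 5–6–4–3; 5–1–4–3; 5–2–4–3.
That gives 3 distinct shortest paths.

3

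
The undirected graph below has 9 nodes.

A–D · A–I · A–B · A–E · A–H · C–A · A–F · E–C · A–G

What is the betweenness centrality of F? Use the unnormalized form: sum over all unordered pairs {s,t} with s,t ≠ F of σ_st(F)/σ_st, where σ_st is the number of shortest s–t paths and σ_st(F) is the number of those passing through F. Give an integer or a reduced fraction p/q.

No shortest path between any pair of other nodes passes through F.
Summing the contributions gives betweenness(F) = 0.

0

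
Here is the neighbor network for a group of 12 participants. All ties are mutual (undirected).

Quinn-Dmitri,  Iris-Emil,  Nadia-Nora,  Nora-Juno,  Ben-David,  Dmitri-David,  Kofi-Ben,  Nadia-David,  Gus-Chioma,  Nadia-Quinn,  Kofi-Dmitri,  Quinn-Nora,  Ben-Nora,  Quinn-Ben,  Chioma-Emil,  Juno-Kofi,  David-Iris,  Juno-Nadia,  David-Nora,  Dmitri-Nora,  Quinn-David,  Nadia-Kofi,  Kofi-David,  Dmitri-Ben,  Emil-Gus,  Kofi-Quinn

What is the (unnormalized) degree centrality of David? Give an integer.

7

David is directly tied to Ben, Dmitri, Iris, Kofi, Nadia, Nora, and Quinn. That is 7 neighbors, so the degree of David is 7.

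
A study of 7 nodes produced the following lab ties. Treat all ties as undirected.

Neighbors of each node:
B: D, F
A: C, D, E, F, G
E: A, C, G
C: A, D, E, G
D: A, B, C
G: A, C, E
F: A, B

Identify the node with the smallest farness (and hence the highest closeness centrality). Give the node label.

Farness (sum of distances to all others) for each node — A:7, B:12, C:8, D:9, E:10, F:10, G:10.
The smallest farness is 7, for A, so A has the highest closeness.

A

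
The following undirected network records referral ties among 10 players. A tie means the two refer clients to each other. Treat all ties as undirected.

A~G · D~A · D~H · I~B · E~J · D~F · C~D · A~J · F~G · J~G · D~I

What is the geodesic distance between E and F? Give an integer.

3

One shortest route is E – J – G – F, which uses 3 edges, and at distance 2 from E we only reach {A, G}, which does not include F. So d(E,F) = 3.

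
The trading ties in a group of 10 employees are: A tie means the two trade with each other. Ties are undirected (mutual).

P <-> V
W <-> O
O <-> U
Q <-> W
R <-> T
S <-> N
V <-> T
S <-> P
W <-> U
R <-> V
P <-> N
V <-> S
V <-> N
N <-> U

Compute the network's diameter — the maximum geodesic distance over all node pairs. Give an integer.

5

Eccentricity of each node (its greatest distance to any other): N:3, O:4, P:4, Q:5, R:5, S:4, T:5, U:3, V:4, W:4.
The maximum eccentricity is 5, realized for instance by the pair Q–T via Q – W – U – N – V – T. So the diameter is 5.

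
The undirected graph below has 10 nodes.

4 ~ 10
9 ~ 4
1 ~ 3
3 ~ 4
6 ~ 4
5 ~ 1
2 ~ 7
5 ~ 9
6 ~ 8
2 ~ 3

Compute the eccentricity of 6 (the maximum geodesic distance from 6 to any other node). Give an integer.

4

Distances from 6: 1:3, 2:3, 3:2, 4:1, 5:3, 7:4, 8:1, 9:2, 10:2.
The largest is 4 (to 7), so the eccentricity of 6 is 4.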